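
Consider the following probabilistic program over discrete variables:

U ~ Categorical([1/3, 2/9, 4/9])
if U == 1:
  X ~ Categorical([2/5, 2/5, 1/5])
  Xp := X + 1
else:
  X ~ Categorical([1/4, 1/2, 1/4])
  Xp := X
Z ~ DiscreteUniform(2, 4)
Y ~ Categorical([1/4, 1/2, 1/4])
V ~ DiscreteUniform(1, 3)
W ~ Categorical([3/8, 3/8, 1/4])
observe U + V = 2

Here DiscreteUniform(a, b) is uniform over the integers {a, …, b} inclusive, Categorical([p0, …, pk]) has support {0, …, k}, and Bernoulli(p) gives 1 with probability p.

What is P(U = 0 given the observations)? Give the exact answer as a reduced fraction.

Enumerate traces; 162 have nonzero weight after conditioning:
  (U=0, X=0, Z=2, Y=0, V=2, W=0) weight 1/1152
  (U=0, X=0, Z=2, Y=0, V=2, W=1) weight 1/1152
  (U=0, X=0, Z=2, Y=0, V=2, W=2) weight 1/1728
  (U=0, X=0, Z=2, Y=1, V=2, W=0) weight 1/576
  (U=0, X=0, Z=2, Y=1, V=2, W=1) weight 1/576
  (U=0, X=0, Z=2, Y=1, V=2, W=2) weight 1/864
  (U=0, X=0, Z=2, Y=2, V=2, W=0) weight 1/1152
  (U=0, X=0, Z=2, Y=2, V=2, W=1) weight 1/1152
  (U=1, X=0, Z=2, Y=0, V=1, W=0) weight 1/1080
  … 153 more
Group by U:
  weight(U=0) = 1/9
  weight(U=1) = 2/27
Total weight = 1/9 + 2/27 = 5/27
P(U=0 | obs) = 1/9 / 5/27 = 3/5
P(U=1 | obs) = 2/27 / 5/27 = 2/5

P(U = 0 | obs) = 3/5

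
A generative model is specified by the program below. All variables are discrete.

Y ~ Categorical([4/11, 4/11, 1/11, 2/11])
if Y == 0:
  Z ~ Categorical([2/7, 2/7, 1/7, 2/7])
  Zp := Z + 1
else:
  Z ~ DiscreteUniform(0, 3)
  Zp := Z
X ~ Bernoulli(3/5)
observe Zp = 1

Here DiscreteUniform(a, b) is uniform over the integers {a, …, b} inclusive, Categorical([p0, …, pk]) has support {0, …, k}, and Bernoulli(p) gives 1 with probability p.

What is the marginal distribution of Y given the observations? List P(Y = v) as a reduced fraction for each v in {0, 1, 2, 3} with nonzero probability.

P(Y=0) = 32/81, P(Y=1) = 28/81, P(Y=2) = 7/81, P(Y=3) = 14/81

Enumerate traces; 8 have nonzero weight after conditioning:
  (Y=0, Z=0, X=0) weight 16/385
  (Y=0, Z=0, X=1) weight 24/385
  (Y=1, Z=1, X=0) weight 2/55
  (Y=1, Z=1, X=1) weight 3/55
  (Y=2, Z=1, X=0) weight 1/110
  (Y=2, Z=1, X=1) weight 3/220
  (Y=3, Z=1, X=0) weight 1/55
  (Y=3, Z=1, X=1) weight 3/110
Group by Y:
  weight(Y=0) = 8/77
  weight(Y=1) = 1/11
  weight(Y=2) = 1/44
  weight(Y=3) = 1/22
Total weight = 8/77 + 1/11 + 1/44 + 1/22 = 81/308
P(Y=0 | obs) = 8/77 / 81/308 = 32/81
P(Y=1 | obs) = 1/11 / 81/308 = 28/81
P(Y=2 | obs) = 1/44 / 81/308 = 7/81
P(Y=3 | obs) = 1/22 / 81/308 = 14/81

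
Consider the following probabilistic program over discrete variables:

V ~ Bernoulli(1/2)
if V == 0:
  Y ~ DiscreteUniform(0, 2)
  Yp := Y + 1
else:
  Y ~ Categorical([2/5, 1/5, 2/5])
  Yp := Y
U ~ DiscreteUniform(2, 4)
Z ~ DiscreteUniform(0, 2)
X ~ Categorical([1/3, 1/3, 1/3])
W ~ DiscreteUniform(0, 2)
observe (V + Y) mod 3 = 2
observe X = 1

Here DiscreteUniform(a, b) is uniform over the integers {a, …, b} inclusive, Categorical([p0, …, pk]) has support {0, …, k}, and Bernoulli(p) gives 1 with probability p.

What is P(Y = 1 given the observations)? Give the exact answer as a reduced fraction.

Enumerate traces; 54 have nonzero weight after conditioning:
  (V=0, Y=2, U=2, Z=0, X=1, W=0) weight 1/486
  (V=0, Y=2, U=2, Z=0, X=1, W=1) weight 1/486
  (V=0, Y=2, U=2, Z=0, X=1, W=2) weight 1/486
  (V=0, Y=2, U=2, Z=1, X=1, W=0) weight 1/486
  (V=0, Y=2, U=2, Z=1, X=1, W=1) weight 1/486
  (V=0, Y=2, U=2, Z=1, X=1, W=2) weight 1/486
  (V=0, Y=2, U=2, Z=2, X=1, W=0) weight 1/486
  (V=0, Y=2, U=2, Z=2, X=1, W=1) weight 1/486
  (V=1, Y=1, U=2, Z=0, X=1, W=0) weight 1/810
  … 45 more
Group by Y:
  weight(Y=1) = 1/30
  weight(Y=2) = 1/18
Total weight = 1/30 + 1/18 = 4/45
P(Y=1 | obs) = 1/30 / 4/45 = 3/8
P(Y=2 | obs) = 1/18 / 4/45 = 5/8

P(Y = 1 | obs) = 3/8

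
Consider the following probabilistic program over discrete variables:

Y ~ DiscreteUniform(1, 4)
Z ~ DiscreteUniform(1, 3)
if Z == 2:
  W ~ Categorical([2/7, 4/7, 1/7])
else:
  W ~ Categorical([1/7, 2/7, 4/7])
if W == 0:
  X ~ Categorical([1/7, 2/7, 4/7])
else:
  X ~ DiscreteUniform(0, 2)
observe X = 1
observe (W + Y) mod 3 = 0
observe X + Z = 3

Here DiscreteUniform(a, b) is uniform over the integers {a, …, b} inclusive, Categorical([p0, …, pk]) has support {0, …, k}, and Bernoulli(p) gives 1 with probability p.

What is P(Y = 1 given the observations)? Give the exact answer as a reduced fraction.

Enumerate traces; 4 have nonzero weight after conditioning:
  (Y=1, Z=2, W=2, X=1) weight 1/252
  (Y=2, Z=2, W=1, X=1) weight 1/63
  (Y=3, Z=2, W=0, X=1) weight 1/147
  (Y=4, Z=2, W=2, X=1) weight 1/252
Group by Y:
  weight(Y=1) = 1/252
  weight(Y=2) = 1/63
  weight(Y=3) = 1/147
  weight(Y=4) = 1/252
Total weight = 1/252 + 1/63 + 1/147 + 1/252 = 3/98
P(Y=1 | obs) = 1/252 / 3/98 = 7/54
P(Y=2 | obs) = 1/63 / 3/98 = 14/27
P(Y=3 | obs) = 1/147 / 3/98 = 2/9
P(Y=4 | obs) = 1/252 / 3/98 = 7/54

P(Y = 1 | obs) = 7/54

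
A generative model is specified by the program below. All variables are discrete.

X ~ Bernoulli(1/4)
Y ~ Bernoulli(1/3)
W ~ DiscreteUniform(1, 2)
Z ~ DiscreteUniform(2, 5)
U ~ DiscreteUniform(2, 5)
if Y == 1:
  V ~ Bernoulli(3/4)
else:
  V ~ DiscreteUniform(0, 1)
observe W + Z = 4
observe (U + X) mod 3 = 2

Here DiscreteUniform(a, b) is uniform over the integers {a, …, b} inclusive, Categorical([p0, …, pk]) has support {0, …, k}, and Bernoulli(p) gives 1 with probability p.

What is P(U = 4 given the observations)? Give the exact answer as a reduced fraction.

Enumerate traces; 24 have nonzero weight after conditioning:
  (X=0, Y=0, W=1, Z=3, U=2, V=0) weight 1/128
  (X=0, Y=0, W=1, Z=3, U=2, V=1) weight 1/128
  (X=0, Y=0, W=1, Z=3, U=5, V=0) weight 1/128
  (X=0, Y=0, W=1, Z=3, U=5, V=1) weight 1/128
  (X=0, Y=0, W=2, Z=2, U=2, V=0) weight 1/128
  (X=0, Y=0, W=2, Z=2, U=2, V=1) weight 1/128
  (X=0, Y=0, W=2, Z=2, U=5, V=0) weight 1/128
  (X=0, Y=0, W=2, Z=2, U=5, V=1) weight 1/128
  (X=1, Y=0, W=1, Z=3, U=4, V=0) weight 1/384
  … 15 more
Group by U:
  weight(U=2) = 3/64
  weight(U=4) = 1/64
  weight(U=5) = 3/64
Total weight = 3/64 + 1/64 + 3/64 = 7/64
P(U=2 | obs) = 3/64 / 7/64 = 3/7
P(U=4 | obs) = 1/64 / 7/64 = 1/7
P(U=5 | obs) = 3/64 / 7/64 = 3/7

P(U = 4 | obs) = 1/7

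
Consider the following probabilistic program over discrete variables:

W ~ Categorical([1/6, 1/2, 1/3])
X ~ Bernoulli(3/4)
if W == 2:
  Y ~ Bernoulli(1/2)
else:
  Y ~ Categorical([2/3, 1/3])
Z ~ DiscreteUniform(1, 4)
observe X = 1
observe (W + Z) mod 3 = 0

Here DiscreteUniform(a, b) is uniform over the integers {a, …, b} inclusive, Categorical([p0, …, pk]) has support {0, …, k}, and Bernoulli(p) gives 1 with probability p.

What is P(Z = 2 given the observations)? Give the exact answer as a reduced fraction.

Enumerate traces; 8 have nonzero weight after conditioning:
  (W=0, X=1, Y=0, Z=3) weight 1/48
  (W=0, X=1, Y=1, Z=3) weight 1/96
  (W=1, X=1, Y=0, Z=2) weight 1/16
  (W=1, X=1, Y=1, Z=2) weight 1/32
  (W=2, X=1, Y=0, Z=1) weight 1/32
  (W=2, X=1, Y=0, Z=4) weight 1/32
  (W=2, X=1, Y=1, Z=1) weight 1/32
  (W=2, X=1, Y=1, Z=4) weight 1/32
Group by Z:
  weight(Z=1) = 1/16
  weight(Z=2) = 3/32
  weight(Z=3) = 1/32
  weight(Z=4) = 1/16
Total weight = 1/16 + 3/32 + 1/32 + 1/16 = 1/4
P(Z=1 | obs) = 1/16 / 1/4 = 1/4
P(Z=2 | obs) = 3/32 / 1/4 = 3/8
P(Z=3 | obs) = 1/32 / 1/4 = 1/8
P(Z=4 | obs) = 1/16 / 1/4 = 1/4

P(Z = 2 | obs) = 3/8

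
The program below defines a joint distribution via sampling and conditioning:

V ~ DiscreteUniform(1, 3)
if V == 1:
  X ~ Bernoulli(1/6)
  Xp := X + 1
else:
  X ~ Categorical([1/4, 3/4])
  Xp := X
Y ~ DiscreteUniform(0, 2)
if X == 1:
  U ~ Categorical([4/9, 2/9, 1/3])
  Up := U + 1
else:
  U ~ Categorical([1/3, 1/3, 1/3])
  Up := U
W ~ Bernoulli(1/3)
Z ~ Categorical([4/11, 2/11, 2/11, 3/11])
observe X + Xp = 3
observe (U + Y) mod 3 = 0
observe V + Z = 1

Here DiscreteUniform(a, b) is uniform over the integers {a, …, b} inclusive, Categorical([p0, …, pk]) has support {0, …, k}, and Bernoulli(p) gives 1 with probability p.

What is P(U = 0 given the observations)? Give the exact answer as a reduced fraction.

Enumerate traces; 6 have nonzero weight after conditioning:
  (V=1, X=1, Y=0, U=0, W=0, Z=0) weight 16/8019
  (V=1, X=1, Y=0, U=0, W=1, Z=0) weight 8/8019
  (V=1, X=1, Y=1, U=2, W=0, Z=0) weight 4/2673
  (V=1, X=1, Y=1, U=2, W=1, Z=0) weight 2/2673
  (V=1, X=1, Y=2, U=1, W=0, Z=0) weight 8/8019
  (V=1, X=1, Y=2, U=1, W=1, Z=0) weight 4/8019
Group by U:
  weight(U=0) = 8/2673
  weight(U=1) = 4/2673
  weight(U=2) = 2/891
Total weight = 8/2673 + 4/2673 + 2/891 = 2/297
P(U=0 | obs) = 8/2673 / 2/297 = 4/9
P(U=1 | obs) = 4/2673 / 2/297 = 2/9
P(U=2 | obs) = 2/891 / 2/297 = 1/3

P(U = 0 | obs) = 4/9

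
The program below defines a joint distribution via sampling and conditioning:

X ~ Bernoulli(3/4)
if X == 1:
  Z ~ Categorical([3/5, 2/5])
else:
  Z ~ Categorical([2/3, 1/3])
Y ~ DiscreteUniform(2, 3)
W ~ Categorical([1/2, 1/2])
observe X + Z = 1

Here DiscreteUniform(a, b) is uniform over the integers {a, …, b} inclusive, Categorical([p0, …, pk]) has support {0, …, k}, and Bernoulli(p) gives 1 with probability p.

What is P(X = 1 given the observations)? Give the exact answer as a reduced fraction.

P(X = 1 | obs) = 27/32

Enumerate traces; 8 have nonzero weight after conditioning:
  (X=0, Z=1, Y=2, W=0) weight 1/48
  (X=0, Z=1, Y=2, W=1) weight 1/48
  (X=0, Z=1, Y=3, W=0) weight 1/48
  (X=0, Z=1, Y=3, W=1) weight 1/48
  (X=1, Z=0, Y=2, W=0) weight 9/80
  (X=1, Z=0, Y=2, W=1) weight 9/80
  (X=1, Z=0, Y=3, W=0) weight 9/80
  (X=1, Z=0, Y=3, W=1) weight 9/80
Group by X:
  weight(X=0) = 1/12
  weight(X=1) = 9/20
Total weight = 1/12 + 9/20 = 8/15
P(X=0 | obs) = 1/12 / 8/15 = 5/32
P(X=1 | obs) = 9/20 / 8/15 = 27/32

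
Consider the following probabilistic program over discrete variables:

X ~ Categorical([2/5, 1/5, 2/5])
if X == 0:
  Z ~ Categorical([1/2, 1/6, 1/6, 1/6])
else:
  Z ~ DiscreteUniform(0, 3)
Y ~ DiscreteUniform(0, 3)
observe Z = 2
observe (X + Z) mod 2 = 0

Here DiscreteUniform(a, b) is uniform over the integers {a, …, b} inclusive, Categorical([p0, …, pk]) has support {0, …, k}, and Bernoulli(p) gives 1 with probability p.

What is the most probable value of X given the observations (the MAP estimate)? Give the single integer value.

Enumerate traces; 8 have nonzero weight after conditioning:
  (X=0, Z=2, Y=0) weight 1/60
  (X=0, Z=2, Y=1) weight 1/60
  (X=0, Z=2, Y=2) weight 1/60
  (X=0, Z=2, Y=3) weight 1/60
  (X=2, Z=2, Y=0) weight 1/40
  (X=2, Z=2, Y=1) weight 1/40
  (X=2, Z=2, Y=2) weight 1/40
  (X=2, Z=2, Y=3) weight 1/40
Group by X:
  weight(X=0) = 1/15
  weight(X=2) = 1/10
Total weight = 1/15 + 1/10 = 1/6
P(X=0 | obs) = 1/15 / 1/6 = 2/5
P(X=2 | obs) = 1/10 / 1/6 = 3/5
argmax = 2

argmax_v P(X = v | obs) = 2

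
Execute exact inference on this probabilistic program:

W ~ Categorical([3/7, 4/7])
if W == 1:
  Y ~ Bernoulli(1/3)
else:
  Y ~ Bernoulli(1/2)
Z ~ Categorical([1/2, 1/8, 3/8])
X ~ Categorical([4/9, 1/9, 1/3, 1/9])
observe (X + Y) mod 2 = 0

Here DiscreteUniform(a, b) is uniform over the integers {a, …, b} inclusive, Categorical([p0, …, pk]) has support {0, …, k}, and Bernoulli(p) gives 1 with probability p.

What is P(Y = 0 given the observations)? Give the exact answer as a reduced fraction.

P(Y = 0 | obs) = 175/209

Enumerate traces; 24 have nonzero weight after conditioning:
  (W=0, Y=0, Z=0, X=0) weight 1/21
  (W=0, Y=0, Z=0, X=2) weight 1/28
  (W=0, Y=0, Z=1, X=0) weight 1/84
  (W=0, Y=0, Z=1, X=2) weight 1/112
  (W=0, Y=0, Z=2, X=0) weight 1/28
  (W=0, Y=0, Z=2, X=2) weight 3/112
  (W=0, Y=1, Z=0, X=1) weight 1/84
  (W=0, Y=1, Z=0, X=3) weight 1/84
  … 16 more
Group by Y:
  weight(Y=0) = 25/54
  weight(Y=1) = 17/189
Total weight = 25/54 + 17/189 = 209/378
P(Y=0 | obs) = 25/54 / 209/378 = 175/209
P(Y=1 | obs) = 17/189 / 209/378 = 34/209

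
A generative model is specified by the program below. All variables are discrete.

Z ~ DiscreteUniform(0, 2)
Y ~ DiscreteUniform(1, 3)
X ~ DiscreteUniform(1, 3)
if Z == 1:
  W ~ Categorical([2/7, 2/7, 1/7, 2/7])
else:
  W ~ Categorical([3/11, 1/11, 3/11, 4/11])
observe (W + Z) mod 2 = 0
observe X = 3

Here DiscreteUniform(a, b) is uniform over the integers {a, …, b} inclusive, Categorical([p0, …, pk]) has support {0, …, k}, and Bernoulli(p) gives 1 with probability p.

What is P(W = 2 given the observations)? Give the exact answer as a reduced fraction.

Enumerate traces; 18 have nonzero weight after conditioning:
  (Z=0, Y=1, X=3, W=0) weight 1/99
  (Z=0, Y=1, X=3, W=2) weight 1/99
  (Z=0, Y=2, X=3, W=0) weight 1/99
  (Z=0, Y=2, X=3, W=2) weight 1/99
  (Z=0, Y=3, X=3, W=0) weight 1/99
  (Z=0, Y=3, X=3, W=2) weight 1/99
  (Z=1, Y=1, X=3, W=1) weight 2/189
  (Z=1, Y=1, X=3, W=3) weight 2/189
  … 10 more
Group by W:
  weight(W=0) = 2/33
  weight(W=1) = 2/63
  weight(W=2) = 2/33
  weight(W=3) = 2/63
Total weight = 2/33 + 2/63 + 2/33 + 2/63 = 128/693
P(W=0 | obs) = 2/33 / 128/693 = 21/64
P(W=1 | obs) = 2/63 / 128/693 = 11/64
P(W=2 | obs) = 2/33 / 128/693 = 21/64
P(W=3 | obs) = 2/63 / 128/693 = 11/64

P(W = 2 | obs) = 21/64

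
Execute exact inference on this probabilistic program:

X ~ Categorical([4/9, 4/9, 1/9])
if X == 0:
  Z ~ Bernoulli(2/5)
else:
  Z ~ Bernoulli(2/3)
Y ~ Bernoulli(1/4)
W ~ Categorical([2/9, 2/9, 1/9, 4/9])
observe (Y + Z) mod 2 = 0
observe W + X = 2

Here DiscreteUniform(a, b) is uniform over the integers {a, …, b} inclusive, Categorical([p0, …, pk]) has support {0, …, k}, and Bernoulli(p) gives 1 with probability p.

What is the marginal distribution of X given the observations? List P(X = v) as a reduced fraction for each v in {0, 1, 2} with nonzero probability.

P(X=0) = 66/191, P(X=1) = 100/191, P(X=2) = 25/191

Enumerate traces; 6 have nonzero weight after conditioning:
  (X=0, Z=0, Y=0, W=2) weight 1/45
  (X=0, Z=1, Y=1, W=2) weight 2/405
  (X=1, Z=0, Y=0, W=1) weight 2/81
  (X=1, Z=1, Y=1, W=1) weight 4/243
  (X=2, Z=0, Y=0, W=0) weight 1/162
  (X=2, Z=1, Y=1, W=0) weight 1/243
Group by X:
  weight(X=0) = 11/405
  weight(X=1) = 10/243
  weight(X=2) = 5/486
Total weight = 11/405 + 10/243 + 5/486 = 191/2430
P(X=0 | obs) = 11/405 / 191/2430 = 66/191
P(X=1 | obs) = 10/243 / 191/2430 = 100/191
P(X=2 | obs) = 5/486 / 191/2430 = 25/191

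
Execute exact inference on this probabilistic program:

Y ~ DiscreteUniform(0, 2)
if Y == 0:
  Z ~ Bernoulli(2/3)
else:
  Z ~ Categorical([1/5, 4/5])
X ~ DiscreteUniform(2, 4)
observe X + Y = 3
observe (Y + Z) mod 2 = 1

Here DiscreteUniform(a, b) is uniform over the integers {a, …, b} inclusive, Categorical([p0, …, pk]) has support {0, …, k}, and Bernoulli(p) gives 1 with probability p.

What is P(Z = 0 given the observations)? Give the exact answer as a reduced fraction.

Enumerate traces; 2 have nonzero weight after conditioning:
  (Y=0, Z=1, X=3) weight 2/27
  (Y=1, Z=0, X=2) weight 1/45
Group by Z:
  weight(Z=0) = 1/45
  weight(Z=1) = 2/27
Total weight = 1/45 + 2/27 = 13/135
P(Z=0 | obs) = 1/45 / 13/135 = 3/13
P(Z=1 | obs) = 2/27 / 13/135 = 10/13

P(Z = 0 | obs) = 3/13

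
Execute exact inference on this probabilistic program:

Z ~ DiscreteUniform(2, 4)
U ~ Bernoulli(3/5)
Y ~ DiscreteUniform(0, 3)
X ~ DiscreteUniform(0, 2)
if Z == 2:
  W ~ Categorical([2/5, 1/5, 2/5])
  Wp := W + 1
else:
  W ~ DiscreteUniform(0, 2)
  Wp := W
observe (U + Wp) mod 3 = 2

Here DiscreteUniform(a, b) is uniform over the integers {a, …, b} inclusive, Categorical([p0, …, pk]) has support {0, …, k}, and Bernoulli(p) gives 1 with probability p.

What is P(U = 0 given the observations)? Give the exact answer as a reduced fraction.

P(U = 0 | obs) = 13/37

Enumerate traces; 72 have nonzero weight after conditioning:
  (Z=2, U=0, Y=0, X=0, W=1) weight 1/450
  (Z=2, U=0, Y=0, X=1, W=1) weight 1/450
  (Z=2, U=0, Y=0, X=2, W=1) weight 1/450
  (Z=2, U=0, Y=1, X=0, W=1) weight 1/450
  (Z=2, U=0, Y=1, X=1, W=1) weight 1/450
  (Z=2, U=0, Y=1, X=2, W=1) weight 1/450
  (Z=2, U=0, Y=2, X=0, W=1) weight 1/450
  (Z=2, U=0, Y=2, X=1, W=1) weight 1/450
  (Z=2, U=1, Y=0, X=0, W=0) weight 1/150
  … 63 more
Group by U:
  weight(U=0) = 26/225
  weight(U=1) = 16/75
Total weight = 26/225 + 16/75 = 74/225
P(U=0 | obs) = 26/225 / 74/225 = 13/37
P(U=1 | obs) = 16/75 / 74/225 = 24/37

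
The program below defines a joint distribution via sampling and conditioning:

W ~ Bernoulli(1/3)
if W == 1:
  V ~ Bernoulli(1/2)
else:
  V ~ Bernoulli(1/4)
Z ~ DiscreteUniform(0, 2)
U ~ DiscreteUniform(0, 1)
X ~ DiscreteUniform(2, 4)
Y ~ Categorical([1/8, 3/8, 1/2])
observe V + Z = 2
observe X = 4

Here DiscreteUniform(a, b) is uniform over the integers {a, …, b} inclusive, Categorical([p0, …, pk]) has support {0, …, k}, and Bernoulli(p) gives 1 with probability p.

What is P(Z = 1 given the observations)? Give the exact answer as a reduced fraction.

Enumerate traces; 24 have nonzero weight after conditioning:
  (W=0, V=0, Z=2, U=0, X=4, Y=0) weight 1/288
  (W=0, V=0, Z=2, U=0, X=4, Y=1) weight 1/96
  (W=0, V=0, Z=2, U=0, X=4, Y=2) weight 1/72
  (W=0, V=0, Z=2, U=1, X=4, Y=0) weight 1/288
  (W=0, V=0, Z=2, U=1, X=4, Y=1) weight 1/96
  (W=0, V=0, Z=2, U=1, X=4, Y=2) weight 1/72
  (W=0, V=1, Z=1, U=0, X=4, Y=0) weight 1/864
  (W=0, V=1, Z=1, U=0, X=4, Y=1) weight 1/288
  … 16 more
Group by Z:
  weight(Z=1) = 1/27
  weight(Z=2) = 2/27
Total weight = 1/27 + 2/27 = 1/9
P(Z=1 | obs) = 1/27 / 1/9 = 1/3
P(Z=2 | obs) = 2/27 / 1/9 = 2/3

P(Z = 1 | obs) = 1/3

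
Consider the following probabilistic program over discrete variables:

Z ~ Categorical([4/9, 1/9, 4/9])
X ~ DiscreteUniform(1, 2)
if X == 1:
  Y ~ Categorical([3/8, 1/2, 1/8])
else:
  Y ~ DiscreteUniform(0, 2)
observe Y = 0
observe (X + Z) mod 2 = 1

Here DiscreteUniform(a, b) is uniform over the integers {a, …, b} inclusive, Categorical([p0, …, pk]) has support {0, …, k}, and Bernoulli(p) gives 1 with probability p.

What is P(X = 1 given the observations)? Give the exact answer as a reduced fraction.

Enumerate traces; 3 have nonzero weight after conditioning:
  (Z=0, X=1, Y=0) weight 1/12
  (Z=1, X=2, Y=0) weight 1/54
  (Z=2, X=1, Y=0) weight 1/12
Group by X:
  weight(X=1) = 1/6
  weight(X=2) = 1/54
Total weight = 1/6 + 1/54 = 5/27
P(X=1 | obs) = 1/6 / 5/27 = 9/10
P(X=2 | obs) = 1/54 / 5/27 = 1/10

P(X = 1 | obs) = 9/10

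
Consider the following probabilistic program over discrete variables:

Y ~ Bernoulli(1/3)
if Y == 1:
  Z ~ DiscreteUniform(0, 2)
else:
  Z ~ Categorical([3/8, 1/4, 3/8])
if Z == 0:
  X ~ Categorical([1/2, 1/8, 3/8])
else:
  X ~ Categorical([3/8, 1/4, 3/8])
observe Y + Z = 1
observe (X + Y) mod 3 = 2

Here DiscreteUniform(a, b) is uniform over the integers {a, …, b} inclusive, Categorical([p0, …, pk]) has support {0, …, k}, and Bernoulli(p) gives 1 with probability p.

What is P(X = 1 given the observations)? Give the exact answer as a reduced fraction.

Enumerate traces; 2 have nonzero weight after conditioning:
  (Y=0, Z=1, X=2) weight 1/16
  (Y=1, Z=0, X=1) weight 1/72
Group by X:
  weight(X=1) = 1/72
  weight(X=2) = 1/16
Total weight = 1/72 + 1/16 = 11/144
P(X=1 | obs) = 1/72 / 11/144 = 2/11
P(X=2 | obs) = 1/16 / 11/144 = 9/11

P(X = 1 | obs) = 2/11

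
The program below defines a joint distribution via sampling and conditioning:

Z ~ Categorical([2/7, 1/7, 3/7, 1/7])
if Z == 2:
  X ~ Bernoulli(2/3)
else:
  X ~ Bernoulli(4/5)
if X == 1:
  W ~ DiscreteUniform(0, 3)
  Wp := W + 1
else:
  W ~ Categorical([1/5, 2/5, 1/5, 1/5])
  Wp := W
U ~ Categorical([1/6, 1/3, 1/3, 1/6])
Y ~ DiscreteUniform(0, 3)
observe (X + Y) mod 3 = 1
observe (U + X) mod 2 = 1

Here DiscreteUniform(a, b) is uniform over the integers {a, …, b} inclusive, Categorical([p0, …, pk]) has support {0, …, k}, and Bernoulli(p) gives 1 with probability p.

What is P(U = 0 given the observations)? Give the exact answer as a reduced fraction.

Enumerate traces; 96 have nonzero weight after conditioning:
  (Z=0, X=0, W=0, U=1, Y=1) weight 1/1050
  (Z=0, X=0, W=0, U=3, Y=1) weight 1/2100
  (Z=0, X=0, W=1, U=1, Y=1) weight 1/525
  (Z=0, X=0, W=1, U=3, Y=1) weight 1/1050
  (Z=0, X=0, W=2, U=1, Y=1) weight 1/1050
  (Z=0, X=0, W=2, U=3, Y=1) weight 1/2100
  (Z=0, X=0, W=3, U=1, Y=1) weight 1/1050
  (Z=0, X=0, W=3, U=3, Y=1) weight 1/2100
  (Z=0, X=1, W=0, U=0, Y=0) weight 1/420
  (Z=0, X=1, W=0, U=2, Y=0) weight 1/210
  … 86 more
Group by U:
  weight(U=0) = 13/210
  weight(U=1) = 3/140
  weight(U=2) = 13/105
  weight(U=3) = 3/280
Total weight = 13/210 + 3/140 + 13/105 + 3/280 = 61/280
P(U=0 | obs) = 13/210 / 61/280 = 52/183
P(U=1 | obs) = 3/140 / 61/280 = 6/61
P(U=2 | obs) = 13/105 / 61/280 = 104/183
P(U=3 | obs) = 3/280 / 61/280 = 3/61

P(U = 0 | obs) = 52/183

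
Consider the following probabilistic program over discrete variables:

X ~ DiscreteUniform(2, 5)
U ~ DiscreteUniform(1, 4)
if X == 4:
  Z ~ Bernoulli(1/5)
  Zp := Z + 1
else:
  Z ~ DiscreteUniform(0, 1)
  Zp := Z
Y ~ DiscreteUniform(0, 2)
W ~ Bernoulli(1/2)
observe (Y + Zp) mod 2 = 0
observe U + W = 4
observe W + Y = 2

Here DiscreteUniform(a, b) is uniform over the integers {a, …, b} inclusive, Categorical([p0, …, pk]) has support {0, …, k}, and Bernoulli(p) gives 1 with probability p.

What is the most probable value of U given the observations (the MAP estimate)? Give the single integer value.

Enumerate traces; 8 have nonzero weight after conditioning:
  (X=2, U=3, Z=1, Y=1, W=1) weight 1/192
  (X=2, U=4, Z=0, Y=2, W=0) weight 1/192
  (X=3, U=3, Z=1, Y=1, W=1) weight 1/192
  (X=3, U=4, Z=0, Y=2, W=0) weight 1/192
  (X=4, U=3, Z=0, Y=1, W=1) weight 1/120
  (X=4, U=4, Z=1, Y=2, W=0) weight 1/480
  (X=5, U=3, Z=1, Y=1, W=1) weight 1/192
  (X=5, U=4, Z=0, Y=2, W=0) weight 1/192
Group by U:
  weight(U=3) = 23/960
  weight(U=4) = 17/960
Total weight = 23/960 + 17/960 = 1/24
P(U=3 | obs) = 23/960 / 1/24 = 23/40
P(U=4 | obs) = 17/960 / 1/24 = 17/40
argmax = 3

argmax_v P(U = v | obs) = 3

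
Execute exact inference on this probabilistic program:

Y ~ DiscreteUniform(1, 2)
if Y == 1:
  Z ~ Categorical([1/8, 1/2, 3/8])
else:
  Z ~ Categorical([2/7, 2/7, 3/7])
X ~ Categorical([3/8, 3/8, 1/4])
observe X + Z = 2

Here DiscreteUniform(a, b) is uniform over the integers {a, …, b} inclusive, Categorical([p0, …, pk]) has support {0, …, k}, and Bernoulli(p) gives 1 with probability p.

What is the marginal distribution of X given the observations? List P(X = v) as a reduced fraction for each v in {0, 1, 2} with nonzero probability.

Enumerate traces; 6 have nonzero weight after conditioning:
  (Y=1, Z=0, X=2) weight 1/64
  (Y=1, Z=1, X=1) weight 3/32
  (Y=1, Z=2, X=0) weight 9/128
  (Y=2, Z=0, X=2) weight 1/28
  (Y=2, Z=1, X=1) weight 3/56
  (Y=2, Z=2, X=0) weight 9/112
Group by X:
  weight(X=0) = 135/896
  weight(X=1) = 33/224
  weight(X=2) = 23/448
Total weight = 135/896 + 33/224 + 23/448 = 313/896
P(X=0 | obs) = 135/896 / 313/896 = 135/313
P(X=1 | obs) = 33/224 / 313/896 = 132/313
P(X=2 | obs) = 23/448 / 313/896 = 46/313

P(X=0) = 135/313, P(X=1) = 132/313, P(X=2) = 46/313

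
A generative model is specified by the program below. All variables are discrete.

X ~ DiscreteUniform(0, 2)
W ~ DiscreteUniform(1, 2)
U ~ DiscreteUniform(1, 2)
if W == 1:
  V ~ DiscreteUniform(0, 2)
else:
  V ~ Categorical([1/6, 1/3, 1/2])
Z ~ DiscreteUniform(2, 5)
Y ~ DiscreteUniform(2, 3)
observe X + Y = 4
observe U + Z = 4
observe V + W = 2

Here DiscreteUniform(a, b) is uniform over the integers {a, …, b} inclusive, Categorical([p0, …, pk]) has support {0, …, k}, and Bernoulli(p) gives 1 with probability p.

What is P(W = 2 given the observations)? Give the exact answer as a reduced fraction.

P(W = 2 | obs) = 1/3

Enumerate traces; 8 have nonzero weight after conditioning:
  (X=1, W=1, U=1, V=1, Z=3, Y=3) weight 1/288
  (X=1, W=1, U=2, V=1, Z=2, Y=3) weight 1/288
  (X=1, W=2, U=1, V=0, Z=3, Y=3) weight 1/576
  (X=1, W=2, U=2, V=0, Z=2, Y=3) weight 1/576
  (X=2, W=1, U=1, V=1, Z=3, Y=2) weight 1/288
  (X=2, W=1, U=2, V=1, Z=2, Y=2) weight 1/288
  (X=2, W=2, U=1, V=0, Z=3, Y=2) weight 1/576
  (X=2, W=2, U=2, V=0, Z=2, Y=2) weight 1/576
Group by W:
  weight(W=1) = 1/72
  weight(W=2) = 1/144
Total weight = 1/72 + 1/144 = 1/48
P(W=1 | obs) = 1/72 / 1/48 = 2/3
P(W=2 | obs) = 1/144 / 1/48 = 1/3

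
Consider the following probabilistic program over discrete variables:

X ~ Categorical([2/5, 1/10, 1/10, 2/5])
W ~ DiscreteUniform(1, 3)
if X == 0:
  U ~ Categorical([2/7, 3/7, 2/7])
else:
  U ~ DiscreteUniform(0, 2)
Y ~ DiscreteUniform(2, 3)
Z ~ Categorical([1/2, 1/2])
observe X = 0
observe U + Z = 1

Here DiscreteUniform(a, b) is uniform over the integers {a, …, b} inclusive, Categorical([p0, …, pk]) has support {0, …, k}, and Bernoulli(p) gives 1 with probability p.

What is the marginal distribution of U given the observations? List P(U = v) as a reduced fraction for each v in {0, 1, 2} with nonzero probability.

Enumerate traces; 12 have nonzero weight after conditioning:
  (X=0, W=1, U=0, Y=2, Z=1) weight 1/105
  (X=0, W=1, U=0, Y=3, Z=1) weight 1/105
  (X=0, W=1, U=1, Y=2, Z=0) weight 1/70
  (X=0, W=1, U=1, Y=3, Z=0) weight 1/70
  (X=0, W=2, U=0, Y=2, Z=1) weight 1/105
  (X=0, W=2, U=0, Y=3, Z=1) weight 1/105
  (X=0, W=2, U=1, Y=2, Z=0) weight 1/70
  (X=0, W=2, U=1, Y=3, Z=0) weight 1/70
  … 4 more
Group by U:
  weight(U=0) = 2/35
  weight(U=1) = 3/35
Total weight = 2/35 + 3/35 = 1/7
P(U=0 | obs) = 2/35 / 1/7 = 2/5
P(U=1 | obs) = 3/35 / 1/7 = 3/5

P(U=0) = 2/5, P(U=1) = 3/5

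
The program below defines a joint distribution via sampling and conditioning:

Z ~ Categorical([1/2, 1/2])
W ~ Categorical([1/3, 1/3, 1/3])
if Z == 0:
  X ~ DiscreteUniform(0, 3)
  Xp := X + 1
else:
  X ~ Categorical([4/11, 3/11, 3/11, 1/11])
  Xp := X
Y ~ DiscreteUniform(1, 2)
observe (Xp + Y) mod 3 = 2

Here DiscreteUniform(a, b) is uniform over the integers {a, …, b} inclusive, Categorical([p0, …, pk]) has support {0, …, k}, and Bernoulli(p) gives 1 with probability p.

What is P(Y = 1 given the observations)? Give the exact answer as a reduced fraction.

P(Y = 1 | obs) = 34/65

Enumerate traces; 18 have nonzero weight after conditioning:
  (Z=0, W=0, X=0, Y=1) weight 1/48
  (Z=0, W=0, X=2, Y=2) weight 1/48
  (Z=0, W=0, X=3, Y=1) weight 1/48
  (Z=0, W=1, X=0, Y=1) weight 1/48
  (Z=0, W=1, X=2, Y=2) weight 1/48
  (Z=0, W=1, X=3, Y=1) weight 1/48
  (Z=0, W=2, X=0, Y=1) weight 1/48
  (Z=0, W=2, X=2, Y=2) weight 1/48
  … 10 more
Group by Y:
  weight(Y=1) = 17/88
  weight(Y=2) = 31/176
Total weight = 17/88 + 31/176 = 65/176
P(Y=1 | obs) = 17/88 / 65/176 = 34/65
P(Y=2 | obs) = 31/176 / 65/176 = 31/65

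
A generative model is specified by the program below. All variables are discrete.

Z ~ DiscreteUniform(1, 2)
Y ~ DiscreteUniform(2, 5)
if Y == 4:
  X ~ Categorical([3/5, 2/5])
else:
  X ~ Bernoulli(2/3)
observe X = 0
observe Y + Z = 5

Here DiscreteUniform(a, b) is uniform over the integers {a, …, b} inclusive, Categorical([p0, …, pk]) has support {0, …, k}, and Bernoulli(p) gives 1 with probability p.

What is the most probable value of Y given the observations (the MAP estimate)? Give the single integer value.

Enumerate traces; 2 have nonzero weight after conditioning:
  (Z=1, Y=4, X=0) weight 3/40
  (Z=2, Y=3, X=0) weight 1/24
Group by Y:
  weight(Y=3) = 1/24
  weight(Y=4) = 3/40
Total weight = 1/24 + 3/40 = 7/60
P(Y=3 | obs) = 1/24 / 7/60 = 5/14
P(Y=4 | obs) = 3/40 / 7/60 = 9/14
argmax = 4

argmax_v P(Y = v | obs) = 4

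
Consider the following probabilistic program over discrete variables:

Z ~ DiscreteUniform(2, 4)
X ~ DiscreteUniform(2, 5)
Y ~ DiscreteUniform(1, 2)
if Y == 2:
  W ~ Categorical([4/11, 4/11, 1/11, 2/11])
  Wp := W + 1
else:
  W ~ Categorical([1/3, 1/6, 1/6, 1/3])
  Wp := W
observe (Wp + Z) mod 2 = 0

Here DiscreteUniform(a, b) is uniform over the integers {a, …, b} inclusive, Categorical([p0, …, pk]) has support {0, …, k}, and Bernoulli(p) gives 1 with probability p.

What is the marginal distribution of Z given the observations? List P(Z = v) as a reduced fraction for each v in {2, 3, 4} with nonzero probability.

Enumerate traces; 48 have nonzero weight after conditioning:
  (Z=2, X=2, Y=1, W=0) weight 1/72
  (Z=2, X=2, Y=1, W=2) weight 1/144
  (Z=2, X=2, Y=2, W=1) weight 1/66
  (Z=2, X=2, Y=2, W=3) weight 1/132
  (Z=2, X=3, Y=1, W=0) weight 1/72
  (Z=2, X=3, Y=1, W=2) weight 1/144
  (Z=2, X=3, Y=2, W=1) weight 1/66
  (Z=2, X=3, Y=2, W=3) weight 1/132
  (Z=3, X=2, Y=1, W=1) weight 1/144
  (Z=4, X=2, Y=1, W=0) weight 1/72
  … 38 more
Group by Z:
  weight(Z=2) = 23/132
  weight(Z=3) = 7/44
  weight(Z=4) = 23/132
Total weight = 23/132 + 7/44 + 23/132 = 67/132
P(Z=2 | obs) = 23/132 / 67/132 = 23/67
P(Z=3 | obs) = 7/44 / 67/132 = 21/67
P(Z=4 | obs) = 23/132 / 67/132 = 23/67

P(Z=2) = 23/67, P(Z=3) = 21/67, P(Z=4) = 23/67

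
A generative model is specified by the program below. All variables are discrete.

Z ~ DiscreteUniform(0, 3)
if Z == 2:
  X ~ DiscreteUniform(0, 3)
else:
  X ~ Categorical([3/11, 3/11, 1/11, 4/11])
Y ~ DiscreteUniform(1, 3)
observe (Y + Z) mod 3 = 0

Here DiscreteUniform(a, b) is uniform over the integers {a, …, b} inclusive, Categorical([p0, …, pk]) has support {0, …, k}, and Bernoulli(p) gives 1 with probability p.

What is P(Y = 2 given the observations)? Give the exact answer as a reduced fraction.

P(Y = 2 | obs) = 1/4

Enumerate traces; 16 have nonzero weight after conditioning:
  (Z=0, X=0, Y=3) weight 1/44
  (Z=0, X=1, Y=3) weight 1/44
  (Z=0, X=2, Y=3) weight 1/132
  (Z=0, X=3, Y=3) weight 1/33
  (Z=1, X=0, Y=2) weight 1/44
  (Z=1, X=1, Y=2) weight 1/44
  (Z=1, X=2, Y=2) weight 1/132
  (Z=1, X=3, Y=2) weight 1/33
  (Z=2, X=0, Y=1) weight 1/48
  … 7 more
Group by Y:
  weight(Y=1) = 1/12
  weight(Y=2) = 1/12
  weight(Y=3) = 1/6
Total weight = 1/12 + 1/12 + 1/6 = 1/3
P(Y=1 | obs) = 1/12 / 1/3 = 1/4
P(Y=2 | obs) = 1/12 / 1/3 = 1/4
P(Y=3 | obs) = 1/6 / 1/3 = 1/2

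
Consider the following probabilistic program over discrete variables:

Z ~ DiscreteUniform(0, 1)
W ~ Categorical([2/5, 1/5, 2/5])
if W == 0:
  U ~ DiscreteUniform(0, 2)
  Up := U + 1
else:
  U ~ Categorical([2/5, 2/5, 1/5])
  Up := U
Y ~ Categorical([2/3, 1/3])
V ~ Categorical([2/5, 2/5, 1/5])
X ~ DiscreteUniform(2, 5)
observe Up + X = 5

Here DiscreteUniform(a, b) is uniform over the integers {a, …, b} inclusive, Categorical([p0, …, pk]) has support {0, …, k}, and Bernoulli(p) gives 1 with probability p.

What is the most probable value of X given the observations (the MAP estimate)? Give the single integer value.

argmax_v P(X = v | obs) = 4

Enumerate traces; 108 have nonzero weight after conditioning:
  (Z=0, W=0, U=0, Y=0, V=0, X=4) weight 1/225
  (Z=0, W=0, U=0, Y=0, V=1, X=4) weight 1/225
  (Z=0, W=0, U=0, Y=0, V=2, X=4) weight 1/450
  (Z=0, W=0, U=0, Y=1, V=0, X=4) weight 1/450
  (Z=0, W=0, U=0, Y=1, V=1, X=4) weight 1/450
  (Z=0, W=0, U=0, Y=1, V=2, X=4) weight 1/900
  (Z=0, W=0, U=1, Y=0, V=0, X=3) weight 1/225
  (Z=0, W=0, U=1, Y=0, V=1, X=3) weight 1/225
  (Z=0, W=0, U=2, Y=0, V=0, X=2) weight 1/225
  (Z=0, W=1, U=0, Y=0, V=0, X=5) weight 1/375
  … 98 more
Group by X:
  weight(X=2) = 1/30
  weight(X=3) = 19/300
  weight(X=4) = 7/75
  weight(X=5) = 3/50
Total weight = 1/30 + 19/300 + 7/75 + 3/50 = 1/4
P(X=2 | obs) = 1/30 / 1/4 = 2/15
P(X=3 | obs) = 19/300 / 1/4 = 19/75
P(X=4 | obs) = 7/75 / 1/4 = 28/75
P(X=5 | obs) = 3/50 / 1/4 = 6/25
argmax = 4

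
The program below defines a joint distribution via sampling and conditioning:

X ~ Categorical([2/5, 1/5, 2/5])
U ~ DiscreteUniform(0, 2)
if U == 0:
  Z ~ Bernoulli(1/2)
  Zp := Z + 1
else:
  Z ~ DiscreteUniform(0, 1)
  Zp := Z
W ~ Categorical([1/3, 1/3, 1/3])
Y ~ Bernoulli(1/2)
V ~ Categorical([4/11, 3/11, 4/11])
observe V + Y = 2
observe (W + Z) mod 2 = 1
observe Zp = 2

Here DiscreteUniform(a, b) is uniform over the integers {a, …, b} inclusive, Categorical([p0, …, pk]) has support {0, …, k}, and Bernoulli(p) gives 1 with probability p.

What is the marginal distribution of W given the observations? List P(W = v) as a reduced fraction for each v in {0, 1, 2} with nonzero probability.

Enumerate traces; 12 have nonzero weight after conditioning:
  (X=0, U=0, Z=1, W=0, Y=0, V=2) weight 2/495
  (X=0, U=0, Z=1, W=0, Y=1, V=1) weight 1/330
  (X=0, U=0, Z=1, W=2, Y=0, V=2) weight 2/495
  (X=0, U=0, Z=1, W=2, Y=1, V=1) weight 1/330
  (X=1, U=0, Z=1, W=0, Y=0, V=2) weight 1/495
  (X=1, U=0, Z=1, W=0, Y=1, V=1) weight 1/660
  (X=1, U=0, Z=1, W=2, Y=0, V=2) weight 1/495
  (X=1, U=0, Z=1, W=2, Y=1, V=1) weight 1/660
  … 4 more
Group by W:
  weight(W=0) = 7/396
  weight(W=2) = 7/396
Total weight = 7/396 + 7/396 = 7/198
P(W=0 | obs) = 7/396 / 7/198 = 1/2
P(W=2 | obs) = 7/396 / 7/198 = 1/2

P(W=0) = 1/2, P(W=2) = 1/2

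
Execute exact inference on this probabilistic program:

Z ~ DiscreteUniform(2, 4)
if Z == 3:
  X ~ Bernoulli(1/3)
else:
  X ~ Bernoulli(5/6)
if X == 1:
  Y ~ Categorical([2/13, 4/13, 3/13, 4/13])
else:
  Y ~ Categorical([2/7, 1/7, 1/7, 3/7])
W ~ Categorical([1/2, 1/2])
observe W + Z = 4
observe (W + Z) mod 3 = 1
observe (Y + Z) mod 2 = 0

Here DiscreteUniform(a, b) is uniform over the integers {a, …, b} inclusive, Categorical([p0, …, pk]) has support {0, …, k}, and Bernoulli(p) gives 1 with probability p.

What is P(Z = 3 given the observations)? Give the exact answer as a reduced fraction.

P(Z = 3 | obs) = 160/267

Enumerate traces; 8 have nonzero weight after conditioning:
  (Z=3, X=0, Y=1, W=1) weight 1/63
  (Z=3, X=0, Y=3, W=1) weight 1/21
  (Z=3, X=1, Y=1, W=1) weight 2/117
  (Z=3, X=1, Y=3, W=1) weight 2/117
  (Z=4, X=0, Y=0, W=0) weight 1/126
  (Z=4, X=0, Y=2, W=0) weight 1/252
  (Z=4, X=1, Y=0, W=0) weight 5/234
  (Z=4, X=1, Y=2, W=0) weight 5/156
Group by Z:
  weight(Z=3) = 80/819
  weight(Z=4) = 107/1638
Total weight = 80/819 + 107/1638 = 89/546
P(Z=3 | obs) = 80/819 / 89/546 = 160/267
P(Z=4 | obs) = 107/1638 / 89/546 = 107/267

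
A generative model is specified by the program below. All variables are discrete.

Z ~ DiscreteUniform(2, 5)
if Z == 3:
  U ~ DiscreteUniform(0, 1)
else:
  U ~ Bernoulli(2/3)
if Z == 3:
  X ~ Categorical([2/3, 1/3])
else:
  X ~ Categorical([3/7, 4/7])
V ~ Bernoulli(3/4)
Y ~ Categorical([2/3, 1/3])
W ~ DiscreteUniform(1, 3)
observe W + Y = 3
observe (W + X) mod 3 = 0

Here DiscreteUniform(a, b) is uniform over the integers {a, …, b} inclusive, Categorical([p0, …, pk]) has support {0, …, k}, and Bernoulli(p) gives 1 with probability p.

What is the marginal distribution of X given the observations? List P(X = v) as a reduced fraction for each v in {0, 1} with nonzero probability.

P(X=0) = 82/125, P(X=1) = 43/125

Enumerate traces; 32 have nonzero weight after conditioning:
  (Z=2, U=0, X=0, V=0, Y=0, W=3) weight 1/504
  (Z=2, U=0, X=0, V=1, Y=0, W=3) weight 1/168
  (Z=2, U=0, X=1, V=0, Y=1, W=2) weight 1/756
  (Z=2, U=0, X=1, V=1, Y=1, W=2) weight 1/252
  (Z=2, U=1, X=0, V=0, Y=0, W=3) weight 1/252
  (Z=2, U=1, X=0, V=1, Y=0, W=3) weight 1/84
  (Z=2, U=1, X=1, V=0, Y=1, W=2) weight 1/378
  (Z=2, U=1, X=1, V=1, Y=1, W=2) weight 1/126
  … 24 more
Group by X:
  weight(X=0) = 41/378
  weight(X=1) = 43/756
Total weight = 41/378 + 43/756 = 125/756
P(X=0 | obs) = 41/378 / 125/756 = 82/125
P(X=1 | obs) = 43/756 / 125/756 = 43/125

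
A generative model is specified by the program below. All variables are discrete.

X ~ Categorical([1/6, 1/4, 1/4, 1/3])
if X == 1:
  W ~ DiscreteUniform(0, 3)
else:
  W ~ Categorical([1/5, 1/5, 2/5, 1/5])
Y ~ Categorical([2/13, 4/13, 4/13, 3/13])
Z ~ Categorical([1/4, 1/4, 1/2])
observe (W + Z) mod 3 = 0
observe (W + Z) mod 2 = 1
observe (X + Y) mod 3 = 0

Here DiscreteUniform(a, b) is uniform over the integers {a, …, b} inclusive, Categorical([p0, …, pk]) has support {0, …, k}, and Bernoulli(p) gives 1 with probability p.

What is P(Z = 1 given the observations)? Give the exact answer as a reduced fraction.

P(Z = 1 | obs) = 11/30

Enumerate traces; 18 have nonzero weight after conditioning:
  (X=0, W=1, Y=0, Z=2) weight 1/390
  (X=0, W=1, Y=3, Z=2) weight 1/260
  (X=0, W=2, Y=0, Z=1) weight 1/390
  (X=0, W=2, Y=3, Z=1) weight 1/260
  (X=0, W=3, Y=0, Z=0) weight 1/780
  (X=0, W=3, Y=3, Z=0) weight 1/520
  (X=1, W=1, Y=2, Z=2) weight 1/104
  (X=1, W=2, Y=2, Z=1) weight 1/208
  … 10 more
Group by Z:
  weight(Z=0) = 19/1040
  weight(Z=1) = 33/1040
  weight(Z=2) = 19/520
Total weight = 19/1040 + 33/1040 + 19/520 = 9/104
P(Z=0 | obs) = 19/1040 / 9/104 = 19/90
P(Z=1 | obs) = 33/1040 / 9/104 = 11/30
P(Z=2 | obs) = 19/520 / 9/104 = 19/45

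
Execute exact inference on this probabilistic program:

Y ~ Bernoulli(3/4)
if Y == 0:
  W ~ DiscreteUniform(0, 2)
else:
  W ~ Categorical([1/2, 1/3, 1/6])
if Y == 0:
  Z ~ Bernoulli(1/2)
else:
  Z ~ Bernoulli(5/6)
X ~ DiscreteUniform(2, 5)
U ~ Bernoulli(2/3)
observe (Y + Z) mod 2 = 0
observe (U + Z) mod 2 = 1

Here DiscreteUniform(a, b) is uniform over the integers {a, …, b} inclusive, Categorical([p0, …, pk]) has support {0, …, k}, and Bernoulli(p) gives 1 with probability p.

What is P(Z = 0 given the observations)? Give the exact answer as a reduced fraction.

P(Z = 0 | obs) = 2/7

Enumerate traces; 24 have nonzero weight after conditioning:
  (Y=0, W=0, Z=0, X=2, U=1) weight 1/144
  (Y=0, W=0, Z=0, X=3, U=1) weight 1/144
  (Y=0, W=0, Z=0, X=4, U=1) weight 1/144
  (Y=0, W=0, Z=0, X=5, U=1) weight 1/144
  (Y=0, W=1, Z=0, X=2, U=1) weight 1/144
  (Y=0, W=1, Z=0, X=3, U=1) weight 1/144
  (Y=0, W=1, Z=0, X=4, U=1) weight 1/144
  (Y=0, W=1, Z=0, X=5, U=1) weight 1/144
  (Y=1, W=0, Z=1, X=2, U=0) weight 5/192
  … 15 more
Group by Z:
  weight(Z=0) = 1/12
  weight(Z=1) = 5/24
Total weight = 1/12 + 5/24 = 7/24
P(Z=0 | obs) = 1/12 / 7/24 = 2/7
P(Z=1 | obs) = 5/24 / 7/24 = 5/7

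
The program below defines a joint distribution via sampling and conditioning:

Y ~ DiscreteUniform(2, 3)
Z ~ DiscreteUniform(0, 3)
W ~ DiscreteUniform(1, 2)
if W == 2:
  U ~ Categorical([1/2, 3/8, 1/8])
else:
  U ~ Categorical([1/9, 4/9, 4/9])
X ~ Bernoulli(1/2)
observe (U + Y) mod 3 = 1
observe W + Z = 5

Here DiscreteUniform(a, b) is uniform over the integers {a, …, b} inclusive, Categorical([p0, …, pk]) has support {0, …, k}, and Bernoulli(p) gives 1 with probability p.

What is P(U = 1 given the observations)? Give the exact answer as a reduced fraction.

P(U = 1 | obs) = 3/4

Enumerate traces; 4 have nonzero weight after conditioning:
  (Y=2, Z=3, W=2, U=2, X=0) weight 1/256
  (Y=2, Z=3, W=2, U=2, X=1) weight 1/256
  (Y=3, Z=3, W=2, U=1, X=0) weight 3/256
  (Y=3, Z=3, W=2, U=1, X=1) weight 3/256
Group by U:
  weight(U=1) = 3/128
  weight(U=2) = 1/128
Total weight = 3/128 + 1/128 = 1/32
P(U=1 | obs) = 3/128 / 1/32 = 3/4
P(U=2 | obs) = 1/128 / 1/32 = 1/4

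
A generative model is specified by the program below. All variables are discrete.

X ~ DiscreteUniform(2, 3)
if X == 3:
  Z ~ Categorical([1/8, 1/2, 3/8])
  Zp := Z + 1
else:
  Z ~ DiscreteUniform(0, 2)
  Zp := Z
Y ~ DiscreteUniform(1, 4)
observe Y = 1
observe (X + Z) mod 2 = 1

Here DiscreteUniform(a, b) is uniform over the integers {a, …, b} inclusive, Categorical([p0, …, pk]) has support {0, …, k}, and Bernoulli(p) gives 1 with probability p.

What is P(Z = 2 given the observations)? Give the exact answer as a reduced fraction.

Enumerate traces; 3 have nonzero weight after conditioning:
  (X=2, Z=1, Y=1) weight 1/24
  (X=3, Z=0, Y=1) weight 1/64
  (X=3, Z=2, Y=1) weight 3/64
Group by Z:
  weight(Z=0) = 1/64
  weight(Z=1) = 1/24
  weight(Z=2) = 3/64
Total weight = 1/64 + 1/24 + 3/64 = 5/48
P(Z=0 | obs) = 1/64 / 5/48 = 3/20
P(Z=1 | obs) = 1/24 / 5/48 = 2/5
P(Z=2 | obs) = 3/64 / 5/48 = 9/20

P(Z = 2 | obs) = 9/20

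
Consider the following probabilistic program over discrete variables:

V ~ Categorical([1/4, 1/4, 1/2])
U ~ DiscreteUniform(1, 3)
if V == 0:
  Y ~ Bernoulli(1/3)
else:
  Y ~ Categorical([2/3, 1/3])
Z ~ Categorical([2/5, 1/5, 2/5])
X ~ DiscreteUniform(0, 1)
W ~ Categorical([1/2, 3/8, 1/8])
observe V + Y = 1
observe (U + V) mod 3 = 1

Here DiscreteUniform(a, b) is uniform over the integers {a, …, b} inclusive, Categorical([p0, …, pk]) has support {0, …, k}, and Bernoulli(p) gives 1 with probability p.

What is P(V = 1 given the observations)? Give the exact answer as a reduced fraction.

P(V = 1 | obs) = 2/3

Enumerate traces; 36 have nonzero weight after conditioning:
  (V=0, U=1, Y=1, Z=0, X=0, W=0) weight 1/360
  (V=0, U=1, Y=1, Z=0, X=0, W=1) weight 1/480
  (V=0, U=1, Y=1, Z=0, X=0, W=2) weight 1/1440
  (V=0, U=1, Y=1, Z=0, X=1, W=0) weight 1/360
  (V=0, U=1, Y=1, Z=0, X=1, W=1) weight 1/480
  (V=0, U=1, Y=1, Z=0, X=1, W=2) weight 1/1440
  (V=0, U=1, Y=1, Z=1, X=0, W=0) weight 1/720
  (V=0, U=1, Y=1, Z=1, X=0, W=1) weight 1/960
  (V=1, U=3, Y=0, Z=0, X=0, W=0) weight 1/180
  … 27 more
Group by V:
  weight(V=0) = 1/36
  weight(V=1) = 1/18
Total weight = 1/36 + 1/18 = 1/12
P(V=0 | obs) = 1/36 / 1/12 = 1/3
P(V=1 | obs) = 1/18 / 1/12 = 2/3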